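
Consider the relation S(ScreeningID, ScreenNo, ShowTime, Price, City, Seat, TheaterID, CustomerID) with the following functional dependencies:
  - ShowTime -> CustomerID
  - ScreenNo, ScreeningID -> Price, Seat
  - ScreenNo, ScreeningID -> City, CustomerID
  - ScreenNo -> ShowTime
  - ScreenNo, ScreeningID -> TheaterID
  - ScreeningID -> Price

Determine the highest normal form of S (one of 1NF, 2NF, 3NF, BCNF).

Candidate key: {ScreenNo, ScreeningID}. Prime attributes: {ScreenNo, ScreeningID}.
ShowTime -> CustomerID: {ShowTime}⁺ = {CustomerID, ShowTime}, which is not all of the attributes, so the left side is not a superkey — BCNF is violated.
Because {CustomerID} is non-prime and the left side of ShowTime -> CustomerID is not a superkey, the relation is not in 3NF.
The proper key subset {ScreenNo} of {ScreenNo, ScreeningID} determines non-prime {CustomerID, ShowTime}, so the relation is not even in 2NF.

1NF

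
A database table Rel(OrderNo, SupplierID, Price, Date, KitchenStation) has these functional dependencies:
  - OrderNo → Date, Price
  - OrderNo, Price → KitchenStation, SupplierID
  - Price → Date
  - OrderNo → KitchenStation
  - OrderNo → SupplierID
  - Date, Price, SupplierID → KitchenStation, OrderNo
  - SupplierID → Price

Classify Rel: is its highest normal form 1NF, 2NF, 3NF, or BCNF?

2NF

Candidate keys: {OrderNo}, {SupplierID}. Prime attributes: {OrderNo, SupplierID}.
Price → Date breaks BCNF: {Price}⁺ = {Date, Price}, so {Price} is not a superkey.
Price → Date determines the non-prime attribute {Date} from a non-superkey — 3NF is violated.
All keys have size 1, which rules out partial dependencies — 2NF is satisfied.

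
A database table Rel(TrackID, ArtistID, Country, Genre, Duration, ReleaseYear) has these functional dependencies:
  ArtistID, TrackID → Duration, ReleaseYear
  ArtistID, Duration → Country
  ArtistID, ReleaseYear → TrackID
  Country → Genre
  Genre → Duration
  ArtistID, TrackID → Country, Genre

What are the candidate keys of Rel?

{ArtistID, ReleaseYear}, {ArtistID, TrackID}

{ArtistID} never appears on the right of any FD, so every key must include it.
{ArtistID, ReleaseYear}⁺ = {ArtistID, Country, Duration, Genre, ReleaseYear, TrackID}, which is every attribute, so {ArtistID, ReleaseYear} is a candidate key.
{ArtistID, TrackID}⁺ = {ArtistID, Country, Duration, Genre, ReleaseYear, TrackID}, which is every attribute, so {ArtistID, TrackID} is a candidate key.
Any other superkey properly contains one of these, so there are no further candidate keys.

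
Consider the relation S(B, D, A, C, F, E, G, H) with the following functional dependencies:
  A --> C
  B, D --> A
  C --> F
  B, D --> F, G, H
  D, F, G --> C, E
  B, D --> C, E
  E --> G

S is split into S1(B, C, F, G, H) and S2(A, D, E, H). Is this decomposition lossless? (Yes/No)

Common attributes: {H}; their closure is {H}.
The closure covers neither S1 nor S2 entirely; the join is not lossless.

No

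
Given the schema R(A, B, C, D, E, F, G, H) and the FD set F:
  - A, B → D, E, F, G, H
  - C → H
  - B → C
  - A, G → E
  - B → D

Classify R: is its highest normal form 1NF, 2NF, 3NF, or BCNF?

Candidate key: {A, B}. Prime attributes: {A, B}.
C → H breaks BCNF: {C}⁺ = {C, H}, so {C} is not a superkey.
C → H determines the non-prime attribute {H} from a non-superkey — 3NF is violated.
Since {B} ⊂ {A, B} and {B}⁺ ⊇ {C, D, H} with {C, D, H} non-prime, there is a partial dependency; 2NF fails.

1NF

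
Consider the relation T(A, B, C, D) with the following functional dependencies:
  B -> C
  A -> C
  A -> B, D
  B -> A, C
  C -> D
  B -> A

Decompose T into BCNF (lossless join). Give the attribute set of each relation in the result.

{A, B, C}; {C, D}

Candidate keys of the original relation: {A}, {B}.
In {A, B, C, D}, {C} is not a superkey ({C}⁺ restricted to this set is {C, D}), so split on C -> D into {C, D} and {A, B, C}.
{C, D} is in BCNF.
{A, B, C} is in BCNF.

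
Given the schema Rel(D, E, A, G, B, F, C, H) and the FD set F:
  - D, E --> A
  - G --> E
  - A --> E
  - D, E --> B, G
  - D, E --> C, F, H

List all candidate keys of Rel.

{A, D}, {D, E}, {D, G}

Attributes never on any right-hand side: {D} — every candidate key must contain it.
Closure of {A, D} is {A, B, C, D, E, F, G, H}, the whole schema; {A, D} is a candidate key.
Closure of {D, E} is {A, B, C, D, E, F, G, H}, the whole schema; {D, E} is a candidate key.
Closure of {D, G} is {A, B, C, D, E, F, G, H}, the whole schema; {D, G} is a candidate key.
These are minimal and exhaustive — every other superkey contains one of them.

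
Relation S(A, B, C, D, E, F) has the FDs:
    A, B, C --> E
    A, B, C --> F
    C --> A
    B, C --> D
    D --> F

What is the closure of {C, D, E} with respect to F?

Start with {C, D, E}.
C --> A applies; add {A} → now {A, C, D, E}.
D --> F applies; add {F} → now {A, C, D, E, F}.
No further FD applies.

{A, C, D, E, F}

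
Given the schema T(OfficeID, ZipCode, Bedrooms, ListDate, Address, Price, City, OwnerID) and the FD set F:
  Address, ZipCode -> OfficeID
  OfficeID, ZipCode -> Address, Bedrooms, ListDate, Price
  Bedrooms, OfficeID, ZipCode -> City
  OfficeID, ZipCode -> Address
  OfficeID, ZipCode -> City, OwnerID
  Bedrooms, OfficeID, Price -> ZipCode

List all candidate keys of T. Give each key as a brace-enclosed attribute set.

Closure of {Address, ZipCode} is {Address, Bedrooms, City, ListDate, OfficeID, OwnerID, Price, ZipCode}, the whole schema; {Address, ZipCode} is a candidate key.
Closure of {OfficeID, ZipCode} is {Address, Bedrooms, City, ListDate, OfficeID, OwnerID, Price, ZipCode}, the whole schema; {OfficeID, ZipCode} is a candidate key.
Closure of {Bedrooms, OfficeID, Price} is {Address, Bedrooms, City, ListDate, OfficeID, OwnerID, Price, ZipCode}, the whole schema; {Bedrooms, OfficeID, Price} is a candidate key.
No proper subset of any of these is a key, and no other minimal superkey exists.

{Address, ZipCode}, {Bedrooms, OfficeID, Price}, {OfficeID, ZipCode}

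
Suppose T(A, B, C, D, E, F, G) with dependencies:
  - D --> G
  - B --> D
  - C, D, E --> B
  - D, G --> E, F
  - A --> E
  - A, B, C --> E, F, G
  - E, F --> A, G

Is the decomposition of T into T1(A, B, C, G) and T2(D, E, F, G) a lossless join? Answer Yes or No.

The shared attributes are {G} and {G}⁺ = {G}.
T1 ⊄ {G} and T2 ⊄ {G}, so the split is lossy.

No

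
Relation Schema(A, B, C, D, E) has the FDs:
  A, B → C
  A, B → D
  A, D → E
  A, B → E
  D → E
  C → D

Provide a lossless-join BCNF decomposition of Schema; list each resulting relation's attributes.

Candidate key of the original relation: {A, B}.
In {A, B, C, D, E}, {A, D} is not a superkey ({A, D}⁺ restricted to this set is {A, D, E}), so split on A, D → E into {A, D, E} and {A, B, C, D}.
In {A, D, E}, {D} is not a superkey ({D}⁺ restricted to this set is {D, E}), so split on D → E into {D, E} and {A, D}.
{D, E}: every determinant is a superkey — BCNF.
{A, D}: every determinant is a superkey — BCNF.
In {A, B, C, D}, {C} is not a superkey ({C}⁺ restricted to this set is {C, D}), so split on C → D into {C, D} and {A, B, C}.
{C, D}: every determinant is a superkey — BCNF.
{A, B, C}: every determinant is a superkey — BCNF.

{A, B, C}; {A, D}; {C, D}; {D, E}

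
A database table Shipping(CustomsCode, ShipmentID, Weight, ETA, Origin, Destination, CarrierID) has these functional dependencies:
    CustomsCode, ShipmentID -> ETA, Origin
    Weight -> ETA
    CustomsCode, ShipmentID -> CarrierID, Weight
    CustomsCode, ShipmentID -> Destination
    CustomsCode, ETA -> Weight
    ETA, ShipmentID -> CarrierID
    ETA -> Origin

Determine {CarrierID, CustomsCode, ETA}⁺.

{CarrierID, CustomsCode, ETA, Origin, Weight}

Start with {CarrierID, CustomsCode, ETA}.
CustomsCode, ETA -> Weight applies; add {Weight} → now {CarrierID, CustomsCode, ETA, Weight}.
ETA -> Origin applies; add {Origin} → now {CarrierID, CustomsCode, ETA, Origin, Weight}.
No further FD applies.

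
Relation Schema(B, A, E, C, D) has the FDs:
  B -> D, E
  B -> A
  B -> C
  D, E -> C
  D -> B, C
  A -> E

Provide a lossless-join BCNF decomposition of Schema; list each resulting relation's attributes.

Candidate keys of the original relation: {B}, {D}.
In {A, B, C, D, E}, {A} is not a superkey ({A}⁺ restricted to this set is {A, E}), so split on A -> E into {A, E} and {A, B, C, D}.
{A, E}: every determinant is a superkey — BCNF.
{A, B, C, D}: every determinant is a superkey — BCNF.

{A, B, C, D}; {A, E}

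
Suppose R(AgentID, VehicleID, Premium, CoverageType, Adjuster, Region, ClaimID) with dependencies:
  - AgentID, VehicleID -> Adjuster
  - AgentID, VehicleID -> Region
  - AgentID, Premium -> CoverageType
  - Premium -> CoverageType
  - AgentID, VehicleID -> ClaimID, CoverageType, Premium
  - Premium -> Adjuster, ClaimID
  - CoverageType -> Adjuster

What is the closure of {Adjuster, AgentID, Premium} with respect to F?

Start with {Adjuster, AgentID, Premium}.
AgentID, Premium -> CoverageType applies; add {CoverageType} → now {Adjuster, AgentID, CoverageType, Premium}.
Premium -> Adjuster, ClaimID applies; add {ClaimID} → now {Adjuster, AgentID, ClaimID, CoverageType, Premium}.
No further FD applies.

{Adjuster, AgentID, ClaimID, CoverageType, Premium}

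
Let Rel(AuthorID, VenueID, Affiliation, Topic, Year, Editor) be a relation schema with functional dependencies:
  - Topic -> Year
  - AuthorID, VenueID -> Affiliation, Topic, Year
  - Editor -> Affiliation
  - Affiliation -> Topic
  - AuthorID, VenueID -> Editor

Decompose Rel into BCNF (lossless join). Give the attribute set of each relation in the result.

{Affiliation, Editor}; {Affiliation, Topic}; {AuthorID, Editor, VenueID}; {Topic, Year}

Candidate key of the original relation: {AuthorID, VenueID}.
In {Affiliation, AuthorID, Editor, Topic, VenueID, Year}, {Topic} is not a superkey ({Topic}⁺ restricted to this set is {Topic, Year}), so split on Topic -> Year into {Topic, Year} and {Affiliation, AuthorID, Editor, Topic, VenueID}.
{Topic, Year}: every determinant is a superkey — BCNF.
In {Affiliation, AuthorID, Editor, Topic, VenueID}, {Editor} is not a superkey ({Editor}⁺ restricted to this set is {Affiliation, Editor, Topic}), so split on Editor -> Affiliation, Topic into {Affiliation, Editor, Topic} and {AuthorID, Editor, VenueID}.
In {Affiliation, Editor, Topic}, {Affiliation} is not a superkey ({Affiliation}⁺ restricted to this set is {Affiliation, Topic}), so split on Affiliation -> Topic into {Affiliation, Topic} and {Affiliation, Editor}.
{Affiliation, Topic}: every determinant is a superkey — BCNF.
{Affiliation, Editor}: every determinant is a superkey — BCNF.
{AuthorID, Editor, VenueID}: every determinant is a superkey — BCNF.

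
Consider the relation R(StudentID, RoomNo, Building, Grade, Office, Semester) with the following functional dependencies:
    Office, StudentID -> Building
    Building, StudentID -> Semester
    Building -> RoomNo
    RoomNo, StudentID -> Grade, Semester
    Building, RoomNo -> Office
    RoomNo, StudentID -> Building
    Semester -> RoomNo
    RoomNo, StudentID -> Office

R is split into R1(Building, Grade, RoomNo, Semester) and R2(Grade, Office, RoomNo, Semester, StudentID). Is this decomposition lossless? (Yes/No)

R1 ∩ R2 = {Grade, RoomNo, Semester}; its closure under F is {Grade, RoomNo, Semester}.
R1 ⊄ {Grade, RoomNo, Semester} and R2 ⊄ {Grade, RoomNo, Semester}, so the split is lossy.

No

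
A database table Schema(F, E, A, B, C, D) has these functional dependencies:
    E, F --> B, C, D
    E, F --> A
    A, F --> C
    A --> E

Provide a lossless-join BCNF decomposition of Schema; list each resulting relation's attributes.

{A, B, C, D, F}; {A, E}

Candidate keys of the original relation: {A, F}, {E, F}.
{A, B, C, D, E, F}: {A} determines {A, E} here but is not a superkey — split on A --> E, giving {A, E} and {A, B, C, D, F}.
{A, E} is in BCNF.
{A, B, C, D, F} is in BCNF.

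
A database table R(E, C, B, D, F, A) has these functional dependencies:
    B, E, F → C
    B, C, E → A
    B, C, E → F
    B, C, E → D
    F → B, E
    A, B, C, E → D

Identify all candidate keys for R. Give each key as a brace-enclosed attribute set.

{B, C, E}, {F}

{F}⁺ = {A, B, C, D, E, F}, which is every attribute, so {F} is a candidate key.
{B, C, E}⁺ = {A, B, C, D, E, F}, which is every attribute, so {B, C, E} is a candidate key.
Any other superkey properly contains one of these, so there are no further candidate keys.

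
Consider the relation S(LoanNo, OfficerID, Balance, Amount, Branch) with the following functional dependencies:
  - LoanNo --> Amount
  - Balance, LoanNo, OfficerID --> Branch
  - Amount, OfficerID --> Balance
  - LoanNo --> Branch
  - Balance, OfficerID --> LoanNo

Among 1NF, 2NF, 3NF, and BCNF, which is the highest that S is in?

1NF

Candidate keys: {Amount, OfficerID}, {Balance, OfficerID}, {LoanNo, OfficerID}. Prime attributes: {Amount, Balance, LoanNo, OfficerID}.
LoanNo --> Amount: {LoanNo}⁺ = {Amount, Branch, LoanNo}, which is not all of the attributes, so the left side is not a superkey — BCNF is violated.
LoanNo --> Branch determines the non-prime attribute {Branch} from a non-superkey — 3NF is violated.
Since {LoanNo} ⊂ {LoanNo, OfficerID} and {LoanNo}⁺ ⊇ {Branch} with {Branch} non-prime, there is a partial dependency; 2NF fails.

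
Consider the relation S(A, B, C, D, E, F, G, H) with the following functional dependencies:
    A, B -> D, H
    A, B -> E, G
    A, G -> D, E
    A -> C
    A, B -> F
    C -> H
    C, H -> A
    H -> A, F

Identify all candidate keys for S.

Attributes never on any right-hand side: {B} — every candidate key must contain it.
{A, B}⁺ = {A, B, C, D, E, F, G, H} — all of the relation — so {A, B} is a candidate key.
{B, C}⁺ = {A, B, C, D, E, F, G, H} — all of the relation — so {B, C} is a candidate key.
{B, H}⁺ = {A, B, C, D, E, F, G, H} — all of the relation — so {B, H} is a candidate key.
No proper subset of any of these is a key, and no other minimal superkey exists.

{A, B}, {B, C}, {B, H}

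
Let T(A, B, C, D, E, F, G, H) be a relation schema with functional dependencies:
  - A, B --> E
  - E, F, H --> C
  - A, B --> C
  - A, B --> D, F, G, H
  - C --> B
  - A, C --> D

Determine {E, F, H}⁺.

{B, C, E, F, H}

Start with {E, F, H}.
E, F, H --> C applies; add {C} → now {C, E, F, H}.
C --> B applies; add {B} → now {B, C, E, F, H}.
No further FD applies.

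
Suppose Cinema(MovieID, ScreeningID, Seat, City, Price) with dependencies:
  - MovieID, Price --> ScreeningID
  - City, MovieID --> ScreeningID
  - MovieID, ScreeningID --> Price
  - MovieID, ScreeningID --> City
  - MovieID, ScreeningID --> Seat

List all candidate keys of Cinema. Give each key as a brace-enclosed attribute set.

{City, MovieID}, {MovieID, Price}, {MovieID, ScreeningID}

No FD produces {MovieID}, so it must be in every candidate key.
{City, MovieID} is a candidate key since {City, MovieID}⁺ = {City, MovieID, Price, ScreeningID, Seat} covers every attribute.
{MovieID, Price} is a candidate key since {MovieID, Price}⁺ = {City, MovieID, Price, ScreeningID, Seat} covers every attribute.
{MovieID, ScreeningID} is a candidate key since {MovieID, ScreeningID}⁺ = {City, MovieID, Price, ScreeningID, Seat} covers every attribute.
These are minimal and exhaustive — every other superkey contains one of them.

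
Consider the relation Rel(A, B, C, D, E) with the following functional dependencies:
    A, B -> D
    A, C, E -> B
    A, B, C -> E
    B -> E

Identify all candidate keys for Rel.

{A, B, C}, {A, C, E}

{A, C} never appear on the right of any FD, so every key must include all of them.
Closure of {A, B, C} is {A, B, C, D, E}, the whole schema; {A, B, C} is a candidate key.
Closure of {A, C, E} is {A, B, C, D, E}, the whole schema; {A, C, E} is a candidate key.
No proper subset of any of these is a key, and no other minimal superkey exists.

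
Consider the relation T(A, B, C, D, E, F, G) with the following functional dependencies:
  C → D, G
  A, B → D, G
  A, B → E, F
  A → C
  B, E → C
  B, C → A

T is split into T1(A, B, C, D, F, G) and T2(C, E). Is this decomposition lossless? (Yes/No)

No

T1 ∩ T2 = {C}; its closure under F is {C, D, G}.
T1 ⊄ {C, D, G} and T2 ⊄ {C, D, G}, so the split is lossy.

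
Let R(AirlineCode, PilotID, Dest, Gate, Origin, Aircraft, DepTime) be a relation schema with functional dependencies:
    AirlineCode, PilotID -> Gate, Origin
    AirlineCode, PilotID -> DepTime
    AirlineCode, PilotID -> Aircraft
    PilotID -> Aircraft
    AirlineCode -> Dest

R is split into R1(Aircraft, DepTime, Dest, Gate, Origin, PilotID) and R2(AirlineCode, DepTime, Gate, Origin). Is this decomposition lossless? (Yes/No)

No

R1 ∩ R2 = {DepTime, Gate, Origin}; its closure under F is {DepTime, Gate, Origin}.
The closure covers neither R1 nor R2 entirely; the join is not lossless.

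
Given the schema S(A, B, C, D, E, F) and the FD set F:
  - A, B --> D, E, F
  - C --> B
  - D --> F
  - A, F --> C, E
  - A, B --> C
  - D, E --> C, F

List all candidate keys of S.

No FD produces {A}, so it must be in every candidate key.
{A, B} is a candidate key since {A, B}⁺ = {A, B, C, D, E, F} covers every attribute.
{A, C} is a candidate key since {A, C}⁺ = {A, B, C, D, E, F} covers every attribute.
{A, D} is a candidate key since {A, D}⁺ = {A, B, C, D, E, F} covers every attribute.
{A, F} is a candidate key since {A, F}⁺ = {A, B, C, D, E, F} covers every attribute.
No proper subset of any of these is a key, and no other minimal superkey exists.

{A, B}, {A, C}, {A, D}, {A, F}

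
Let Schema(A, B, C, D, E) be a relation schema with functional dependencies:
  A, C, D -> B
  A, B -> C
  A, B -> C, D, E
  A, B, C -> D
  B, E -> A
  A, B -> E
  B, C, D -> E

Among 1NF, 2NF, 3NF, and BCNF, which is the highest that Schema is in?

BCNF

Candidate keys: {A, B}, {A, C, D}, {B, C, D}, {B, E}. Prime attributes: {A, B, C, D, E}.
The left-hand side of every FD is a superkey, so BCNF is satisfied.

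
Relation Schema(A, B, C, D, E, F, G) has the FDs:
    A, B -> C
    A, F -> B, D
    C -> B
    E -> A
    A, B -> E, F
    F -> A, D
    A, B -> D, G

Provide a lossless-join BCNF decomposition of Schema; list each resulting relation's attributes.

{A, E}; {B, C}; {C, D, E, F, G}

Candidate keys of the original relation: {A, B}, {A, C}, {B, E}, {C, E}, {F}.
{A, B, C, D, E, F, G}: {C} determines {B, C} here but is not a superkey — split on C -> B, giving {B, C} and {A, C, D, E, F, G}.
{B, C} has no BCNF violation.
{A, C, D, E, F, G}: {E} determines {A, E} here but is not a superkey — split on E -> A, giving {A, E} and {C, D, E, F, G}.
{A, E} has no BCNF violation.
{C, D, E, F, G} has no BCNF violation.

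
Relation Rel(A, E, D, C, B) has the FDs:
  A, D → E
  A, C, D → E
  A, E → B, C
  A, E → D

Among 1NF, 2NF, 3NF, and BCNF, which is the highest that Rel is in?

BCNF

Candidate keys: {A, D}, {A, E}. Prime attributes: {A, D, E}.
Every FD has a superkey on the left, so the relation is in BCNF.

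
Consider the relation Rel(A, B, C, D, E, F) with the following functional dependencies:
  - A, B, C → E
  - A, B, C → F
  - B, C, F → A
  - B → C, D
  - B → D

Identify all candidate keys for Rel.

No FD produces {B}, so it must be in every candidate key.
{A, B}⁺ = {A, B, C, D, E, F} — all of the relation — so {A, B} is a candidate key.
{B, F}⁺ = {A, B, C, D, E, F} — all of the relation — so {B, F} is a candidate key.
These are minimal and exhaustive — every other superkey contains one of them.

{A, B}, {B, F}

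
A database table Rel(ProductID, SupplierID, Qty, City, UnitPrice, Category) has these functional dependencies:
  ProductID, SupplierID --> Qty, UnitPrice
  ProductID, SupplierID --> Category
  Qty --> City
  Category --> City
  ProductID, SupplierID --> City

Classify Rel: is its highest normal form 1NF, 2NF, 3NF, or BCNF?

Candidate key: {ProductID, SupplierID}. Prime attributes: {ProductID, SupplierID}.
Qty --> City breaks BCNF: {Qty}⁺ = {City, Qty}, so {Qty} is not a superkey.
Qty --> City determines the non-prime attribute {City} from a non-superkey — 3NF is violated.
Checking every proper subset of each key, none determines a non-prime attribute — 2NF is satisfied.

2NF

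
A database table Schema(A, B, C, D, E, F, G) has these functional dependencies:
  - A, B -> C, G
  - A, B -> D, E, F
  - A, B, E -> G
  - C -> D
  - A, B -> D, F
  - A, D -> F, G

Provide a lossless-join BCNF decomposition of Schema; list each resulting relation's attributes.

Candidate key of the original relation: {A, B}.
In {A, B, C, D, E, F, G}, {C} is not a superkey ({C}⁺ restricted to this set is {C, D}), so split on C -> D into {C, D} and {A, B, C, E, F, G}.
{C, D} is in BCNF.
In {A, B, C, E, F, G}, {A, C} is not a superkey ({A, C}⁺ restricted to this set is {A, C, F, G}), so split on A, C -> F, G into {A, C, F, G} and {A, B, C, E}.
{A, C, F, G} is in BCNF.
{A, B, C, E} is in BCNF.

{A, B, C, E}; {A, C, F, G}; {C, D}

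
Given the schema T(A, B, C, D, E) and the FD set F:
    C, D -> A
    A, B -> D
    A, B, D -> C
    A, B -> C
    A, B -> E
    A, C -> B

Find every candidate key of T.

{A, B}, {A, C}, {C, D}

Closure of {A, B} is {A, B, C, D, E}, the whole schema; {A, B} is a candidate key.
Closure of {A, C} is {A, B, C, D, E}, the whole schema; {A, C} is a candidate key.
Closure of {C, D} is {A, B, C, D, E}, the whole schema; {C, D} is a candidate key.
These are minimal and exhaustive — every other superkey contains one of them.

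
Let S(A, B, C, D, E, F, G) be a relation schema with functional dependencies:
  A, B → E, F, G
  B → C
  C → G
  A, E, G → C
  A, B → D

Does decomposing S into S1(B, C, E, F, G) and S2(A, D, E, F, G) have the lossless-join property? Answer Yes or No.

Common attributes: {E, F, G}; their closure is {E, F, G}.
S1 ⊄ {E, F, G} and S2 ⊄ {E, F, G}, so the split is lossy.

No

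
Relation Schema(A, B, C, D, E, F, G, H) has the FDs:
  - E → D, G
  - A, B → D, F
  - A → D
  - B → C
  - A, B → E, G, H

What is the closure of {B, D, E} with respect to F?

Start with {B, D, E}.
E → D, G applies; add {G} → now {B, D, E, G}.
B → C applies; add {C} → now {B, C, D, E, G}.
No further FD applies.

{B, C, D, E, G}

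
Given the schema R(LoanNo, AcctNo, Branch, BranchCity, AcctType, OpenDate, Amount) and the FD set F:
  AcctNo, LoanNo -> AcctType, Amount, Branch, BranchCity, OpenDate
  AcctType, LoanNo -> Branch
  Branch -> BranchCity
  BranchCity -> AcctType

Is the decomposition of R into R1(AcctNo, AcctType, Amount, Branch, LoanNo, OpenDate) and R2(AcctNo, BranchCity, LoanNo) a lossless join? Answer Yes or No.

Yes

The shared attributes are {AcctNo, LoanNo} and {AcctNo, LoanNo}⁺ = {AcctNo, AcctType, Amount, Branch, BranchCity, LoanNo, OpenDate}.
Since R1 ⊆ {AcctNo, AcctType, Amount, Branch, BranchCity, LoanNo, OpenDate}, the intersection is a superkey of R1; the decomposition is lossless.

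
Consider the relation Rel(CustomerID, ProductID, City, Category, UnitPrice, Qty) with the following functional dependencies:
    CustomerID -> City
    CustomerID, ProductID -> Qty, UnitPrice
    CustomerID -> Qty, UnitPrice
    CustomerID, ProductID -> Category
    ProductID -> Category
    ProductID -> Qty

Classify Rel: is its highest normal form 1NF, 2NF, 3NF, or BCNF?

Candidate key: {CustomerID, ProductID}. Prime attributes: {CustomerID, ProductID}.
For CustomerID -> City we have {CustomerID}⁺ = {City, CustomerID, Qty, UnitPrice}; {CustomerID} is not a superkey, so BCNF fails.
CustomerID -> City determines the non-prime attribute {City} from a non-superkey — 3NF is violated.
The proper key subset {CustomerID} of {CustomerID, ProductID} determines non-prime {City, Qty, UnitPrice}, so the relation is not even in 2NF.

1NF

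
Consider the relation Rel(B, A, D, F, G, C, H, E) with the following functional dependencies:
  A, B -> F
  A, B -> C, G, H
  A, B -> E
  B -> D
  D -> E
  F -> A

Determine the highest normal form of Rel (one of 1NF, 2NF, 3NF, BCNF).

1NF

Candidate keys: {A, B}, {B, F}. Prime attributes: {A, B, F}.
B -> D: {B}⁺ = {B, D, E}, which is not all of the attributes, so the left side is not a superkey — BCNF is violated.
B -> D has non-prime {D} on the right and a non-superkey on the left, so 3NF fails.
{B} is a proper subset of the key {A, B}, and {B}⁺ contains the non-prime attributes {D, E} — a partial dependency, so 2NF is violated.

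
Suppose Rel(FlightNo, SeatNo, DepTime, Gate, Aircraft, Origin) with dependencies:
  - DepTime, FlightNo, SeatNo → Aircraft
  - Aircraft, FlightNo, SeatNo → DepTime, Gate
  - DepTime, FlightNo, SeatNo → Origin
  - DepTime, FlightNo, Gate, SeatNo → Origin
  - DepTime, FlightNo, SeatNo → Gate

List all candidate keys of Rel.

{Aircraft, FlightNo, SeatNo}, {DepTime, FlightNo, SeatNo}

{FlightNo, SeatNo} never appear on the right of any FD, so every key must include all of them.
Closure of {Aircraft, FlightNo, SeatNo} is {Aircraft, DepTime, FlightNo, Gate, Origin, SeatNo}, the whole schema; {Aircraft, FlightNo, SeatNo} is a candidate key.
Closure of {DepTime, FlightNo, SeatNo} is {Aircraft, DepTime, FlightNo, Gate, Origin, SeatNo}, the whole schema; {DepTime, FlightNo, SeatNo} is a candidate key.
Any other superkey properly contains one of these, so there are no further candidate keys.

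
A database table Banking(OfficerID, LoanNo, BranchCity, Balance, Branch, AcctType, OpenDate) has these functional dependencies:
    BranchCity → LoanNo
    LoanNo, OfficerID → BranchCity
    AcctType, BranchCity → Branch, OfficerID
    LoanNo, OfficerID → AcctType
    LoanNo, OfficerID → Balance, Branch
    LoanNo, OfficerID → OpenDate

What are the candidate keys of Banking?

{AcctType, BranchCity}, {BranchCity, OfficerID}, {LoanNo, OfficerID}

{AcctType, BranchCity} is a candidate key since {AcctType, BranchCity}⁺ = {AcctType, Balance, Branch, BranchCity, LoanNo, OfficerID, OpenDate} covers every attribute.
{BranchCity, OfficerID} is a candidate key since {BranchCity, OfficerID}⁺ = {AcctType, Balance, Branch, BranchCity, LoanNo, OfficerID, OpenDate} covers every attribute.
{LoanNo, OfficerID} is a candidate key since {LoanNo, OfficerID}⁺ = {AcctType, Balance, Branch, BranchCity, LoanNo, OfficerID, OpenDate} covers every attribute.
No proper subset of any of these is a key, and no other minimal superkey exists.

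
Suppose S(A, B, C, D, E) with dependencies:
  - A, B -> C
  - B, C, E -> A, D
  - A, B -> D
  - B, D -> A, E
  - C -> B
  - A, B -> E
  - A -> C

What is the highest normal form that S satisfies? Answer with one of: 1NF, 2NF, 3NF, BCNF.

3NF

Candidate keys: {A}, {B, D}, {C, D}, {C, E}. Prime attributes: {A, B, C, D, E}.
For C -> B we have {C}⁺ = {B, C}; {C} is not a superkey, so BCNF fails.
But every attribute on its right side ({B}) is prime, and the same holds for every other non-superkey FD, so 3NF still holds.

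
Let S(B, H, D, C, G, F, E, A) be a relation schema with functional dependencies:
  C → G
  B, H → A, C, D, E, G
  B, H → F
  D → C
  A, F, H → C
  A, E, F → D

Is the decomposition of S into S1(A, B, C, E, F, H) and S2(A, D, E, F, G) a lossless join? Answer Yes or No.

The shared attributes are {A, E, F} and {A, E, F}⁺ = {A, C, D, E, F, G}.
Since S2 ⊆ {A, C, D, E, F, G}, the intersection is a superkey of S2; the decomposition is lossless.

Yes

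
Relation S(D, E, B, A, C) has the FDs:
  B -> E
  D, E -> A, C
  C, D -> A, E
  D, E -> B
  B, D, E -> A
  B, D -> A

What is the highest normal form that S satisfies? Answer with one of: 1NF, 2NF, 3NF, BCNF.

3NF

Candidate keys: {B, D}, {C, D}, {D, E}. Prime attributes: {B, C, D, E}.
B -> E breaks BCNF: {B}⁺ = {B, E}, so {B} is not a superkey.
Since {E} ⊆ prime attributes and every other non-superkey FD also has a prime right side, the schema is in 3NF.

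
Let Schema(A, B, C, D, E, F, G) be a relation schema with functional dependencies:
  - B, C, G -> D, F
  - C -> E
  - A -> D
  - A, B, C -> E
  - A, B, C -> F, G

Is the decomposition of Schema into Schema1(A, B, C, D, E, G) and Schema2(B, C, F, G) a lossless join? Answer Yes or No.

Yes

Schema1 ∩ Schema2 = {B, C, G}; its closure under F is {B, C, D, E, F, G}.
Since Schema2 ⊆ {B, C, D, E, F, G}, the intersection is a superkey of Schema2; the decomposition is lossless.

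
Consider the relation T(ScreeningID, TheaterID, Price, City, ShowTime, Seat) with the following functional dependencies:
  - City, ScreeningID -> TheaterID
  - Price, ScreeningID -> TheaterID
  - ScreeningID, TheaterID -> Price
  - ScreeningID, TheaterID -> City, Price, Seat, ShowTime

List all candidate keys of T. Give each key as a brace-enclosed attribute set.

{City, ScreeningID}, {Price, ScreeningID}, {ScreeningID, TheaterID}

Attributes never on any right-hand side: {ScreeningID} — every candidate key must contain it.
{City, ScreeningID}⁺ = {City, Price, ScreeningID, Seat, ShowTime, TheaterID} — all of the relation — so {City, ScreeningID} is a candidate key.
{Price, ScreeningID}⁺ = {City, Price, ScreeningID, Seat, ShowTime, TheaterID} — all of the relation — so {Price, ScreeningID} is a candidate key.
{ScreeningID, TheaterID}⁺ = {City, Price, ScreeningID, Seat, ShowTime, TheaterID} — all of the relation — so {ScreeningID, TheaterID} is a candidate key.
Any other superkey properly contains one of these, so there are no further candidate keys.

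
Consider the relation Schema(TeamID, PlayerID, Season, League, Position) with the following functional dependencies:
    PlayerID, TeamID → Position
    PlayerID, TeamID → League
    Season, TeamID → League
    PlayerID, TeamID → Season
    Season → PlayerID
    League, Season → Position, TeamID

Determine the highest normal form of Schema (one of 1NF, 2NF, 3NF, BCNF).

Candidate keys: {League, Season}, {PlayerID, TeamID}, {Season, TeamID}. Prime attributes: {League, PlayerID, Season, TeamID}.
Season → PlayerID breaks BCNF: {Season}⁺ = {PlayerID, Season}, so {Season} is not a superkey.
But every attribute on its right side ({PlayerID}) is prime, and the same holds for every other non-superkey FD, so 3NF still holds.

3NF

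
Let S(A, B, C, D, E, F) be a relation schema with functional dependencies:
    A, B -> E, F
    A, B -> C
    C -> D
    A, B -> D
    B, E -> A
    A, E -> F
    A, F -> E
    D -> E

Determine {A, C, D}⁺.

Start with {A, C, D}.
D -> E applies; add {E} → now {A, C, D, E}.
A, E -> F applies; add {F} → now {A, C, D, E, F}.
No further FD applies.

{A, C, D, E, F}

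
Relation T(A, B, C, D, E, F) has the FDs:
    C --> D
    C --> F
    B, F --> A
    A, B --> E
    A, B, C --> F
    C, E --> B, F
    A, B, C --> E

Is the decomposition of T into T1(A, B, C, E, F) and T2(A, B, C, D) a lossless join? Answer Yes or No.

Common attributes: {A, B, C}; their closure is {A, B, C, D, E, F}.
T1 is contained in that closure, so T1 ∩ T2 --> T1 holds and the join is lossless.

Yes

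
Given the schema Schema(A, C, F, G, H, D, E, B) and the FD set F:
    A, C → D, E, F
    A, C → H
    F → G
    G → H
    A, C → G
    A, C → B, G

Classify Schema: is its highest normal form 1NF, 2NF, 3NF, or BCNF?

2NF

Candidate key: {A, C}. Prime attributes: {A, C}.
For F → G we have {F}⁺ = {F, G, H}; {F} is not a superkey, so BCNF fails.
F → G has non-prime {G} on the right and a non-superkey on the left, so 3NF fails.
No non-prime attribute depends on a proper subset of any candidate key, so 2NF holds.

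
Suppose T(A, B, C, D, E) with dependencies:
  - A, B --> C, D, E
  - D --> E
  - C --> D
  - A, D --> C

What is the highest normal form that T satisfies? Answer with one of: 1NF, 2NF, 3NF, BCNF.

2NF

Candidate key: {A, B}. Prime attributes: {A, B}.
D --> E breaks BCNF: {D}⁺ = {D, E}, so {D} is not a superkey.
Because {E} is non-prime and the left side of D --> E is not a superkey, the relation is not in 3NF.
No proper subset of a key has a non-prime attribute in its closure, so there is no partial dependency; 2NF holds.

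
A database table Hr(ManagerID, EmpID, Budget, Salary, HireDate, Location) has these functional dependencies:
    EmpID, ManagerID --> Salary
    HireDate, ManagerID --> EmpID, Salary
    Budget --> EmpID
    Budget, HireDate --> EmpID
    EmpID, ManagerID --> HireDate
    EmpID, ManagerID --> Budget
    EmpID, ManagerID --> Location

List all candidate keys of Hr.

No FD produces {ManagerID}, so it must be in every candidate key.
{Budget, ManagerID}⁺ = {Budget, EmpID, HireDate, Location, ManagerID, Salary}, which is every attribute, so {Budget, ManagerID} is a candidate key.
{EmpID, ManagerID}⁺ = {Budget, EmpID, HireDate, Location, ManagerID, Salary}, which is every attribute, so {EmpID, ManagerID} is a candidate key.
{HireDate, ManagerID}⁺ = {Budget, EmpID, HireDate, Location, ManagerID, Salary}, which is every attribute, so {HireDate, ManagerID} is a candidate key.
Any other superkey properly contains one of these, so there are no further candidate keys.

{Budget, ManagerID}, {EmpID, ManagerID}, {HireDate, ManagerID}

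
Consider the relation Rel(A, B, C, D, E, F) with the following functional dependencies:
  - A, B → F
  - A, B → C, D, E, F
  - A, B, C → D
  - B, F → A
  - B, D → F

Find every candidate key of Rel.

{A, B}, {B, D}, {B, F}

{B} never appears on the right of any FD, so every key must include it.
{A, B}⁺ = {A, B, C, D, E, F}, which is every attribute, so {A, B} is a candidate key.
{B, D}⁺ = {A, B, C, D, E, F}, which is every attribute, so {B, D} is a candidate key.
{B, F}⁺ = {A, B, C, D, E, F}, which is every attribute, so {B, F} is a candidate key.
Any other superkey properly contains one of these, so there are no further candidate keys.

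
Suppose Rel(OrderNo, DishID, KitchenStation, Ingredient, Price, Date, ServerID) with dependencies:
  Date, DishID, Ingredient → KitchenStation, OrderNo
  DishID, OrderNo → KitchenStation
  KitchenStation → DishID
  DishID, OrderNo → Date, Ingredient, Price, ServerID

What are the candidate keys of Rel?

{DishID, OrderNo} is a candidate key since {DishID, OrderNo}⁺ = {Date, DishID, Ingredient, KitchenStation, OrderNo, Price, ServerID} covers every attribute.
{KitchenStation, OrderNo} is a candidate key since {KitchenStation, OrderNo}⁺ = {Date, DishID, Ingredient, KitchenStation, OrderNo, Price, ServerID} covers every attribute.
{Date, DishID, Ingredient} is a candidate key since {Date, DishID, Ingredient}⁺ = {Date, DishID, Ingredient, KitchenStation, OrderNo, Price, ServerID} covers every attribute.
{Date, Ingredient, KitchenStation} is a candidate key since {Date, Ingredient, KitchenStation}⁺ = {Date, DishID, Ingredient, KitchenStation, OrderNo, Price, ServerID} covers every attribute.
Any other superkey properly contains one of these, so there are no further candidate keys.

{Date, DishID, Ingredient}, {Date, Ingredient, KitchenStation}, {DishID, OrderNo}, {KitchenStation, OrderNo}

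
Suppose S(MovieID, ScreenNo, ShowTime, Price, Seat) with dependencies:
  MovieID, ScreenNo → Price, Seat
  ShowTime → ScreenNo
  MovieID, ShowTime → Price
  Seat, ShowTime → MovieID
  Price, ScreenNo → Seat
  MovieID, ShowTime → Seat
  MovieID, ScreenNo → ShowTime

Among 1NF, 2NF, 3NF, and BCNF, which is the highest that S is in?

Candidate keys: {MovieID, ScreenNo}, {MovieID, ShowTime}, {Price, ShowTime}, {Seat, ShowTime}. Prime attributes: {MovieID, Price, ScreenNo, Seat, ShowTime}.
For ShowTime → ScreenNo we have {ShowTime}⁺ = {ScreenNo, ShowTime}; {ShowTime} is not a superkey, so BCNF fails.
But every attribute on its right side ({ScreenNo}) is prime, and the same holds for every other non-superkey FD, so 3NF still holds.

3NF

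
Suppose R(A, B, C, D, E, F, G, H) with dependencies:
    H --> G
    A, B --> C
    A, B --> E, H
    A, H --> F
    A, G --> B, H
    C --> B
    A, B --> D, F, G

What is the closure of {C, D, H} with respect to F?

Start with {C, D, H}.
H --> G applies; add {G} → now {C, D, G, H}.
C --> B applies; add {B} → now {B, C, D, G, H}.
No further FD applies.

{B, C, D, G, H}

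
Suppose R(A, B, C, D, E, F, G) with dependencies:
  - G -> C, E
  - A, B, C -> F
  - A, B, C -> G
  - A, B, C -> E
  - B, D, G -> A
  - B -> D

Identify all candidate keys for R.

Attributes never on any right-hand side: {B} — every candidate key must contain it.
Closure of {B, G} is {A, B, C, D, E, F, G}, the whole schema; {B, G} is a candidate key.
Closure of {A, B, C} is {A, B, C, D, E, F, G}, the whole schema; {A, B, C} is a candidate key.
These are minimal and exhaustive — every other superkey contains one of them.

{A, B, C}, {B, G}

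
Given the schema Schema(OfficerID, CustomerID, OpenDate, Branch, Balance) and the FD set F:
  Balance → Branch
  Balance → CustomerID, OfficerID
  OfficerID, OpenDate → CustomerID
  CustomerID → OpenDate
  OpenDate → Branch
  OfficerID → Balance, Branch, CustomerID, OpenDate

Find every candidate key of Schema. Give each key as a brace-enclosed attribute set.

{Balance}⁺ = {Balance, Branch, CustomerID, OfficerID, OpenDate} — all of the relation — so {Balance} is a candidate key.
{OfficerID}⁺ = {Balance, Branch, CustomerID, OfficerID, OpenDate} — all of the relation — so {OfficerID} is a candidate key.
These are minimal and exhaustive — every other superkey contains one of them.

{Balance}, {OfficerID}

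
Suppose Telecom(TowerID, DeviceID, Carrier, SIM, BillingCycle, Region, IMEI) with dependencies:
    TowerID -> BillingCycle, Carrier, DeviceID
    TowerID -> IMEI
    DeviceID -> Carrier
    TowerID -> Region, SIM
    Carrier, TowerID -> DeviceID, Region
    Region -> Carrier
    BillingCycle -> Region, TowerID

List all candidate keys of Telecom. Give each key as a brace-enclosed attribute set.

{BillingCycle} is a candidate key since {BillingCycle}⁺ = {BillingCycle, Carrier, DeviceID, IMEI, Region, SIM, TowerID} covers every attribute.
{TowerID} is a candidate key since {TowerID}⁺ = {BillingCycle, Carrier, DeviceID, IMEI, Region, SIM, TowerID} covers every attribute.
These are minimal and exhaustive — every other superkey contains one of them.

{BillingCycle}, {TowerID}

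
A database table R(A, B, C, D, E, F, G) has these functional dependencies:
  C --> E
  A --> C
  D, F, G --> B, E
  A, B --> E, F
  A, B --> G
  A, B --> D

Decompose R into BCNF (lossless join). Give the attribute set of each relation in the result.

{A, C}; {A, D, F, G}; {B, D, F, G}; {C, E}

Candidate keys of the original relation: {A, B}, {A, D, F, G}.
In {A, B, C, D, E, F, G}, {C} is not a superkey ({C}⁺ restricted to this set is {C, E}), so split on C --> E into {C, E} and {A, B, C, D, F, G}.
{C, E}: every determinant is a superkey — BCNF.
In {A, B, C, D, F, G}, {A} is not a superkey ({A}⁺ restricted to this set is {A, C}), so split on A --> C into {A, C} and {A, B, D, F, G}.
{A, C}: every determinant is a superkey — BCNF.
In {A, B, D, F, G}, {D, F, G} is not a superkey ({D, F, G}⁺ restricted to this set is {B, D, F, G}), so split on D, F, G --> B into {B, D, F, G} and {A, D, F, G}.
{B, D, F, G}: every determinant is a superkey — BCNF.
{A, D, F, G}: every determinant is a superkey — BCNF.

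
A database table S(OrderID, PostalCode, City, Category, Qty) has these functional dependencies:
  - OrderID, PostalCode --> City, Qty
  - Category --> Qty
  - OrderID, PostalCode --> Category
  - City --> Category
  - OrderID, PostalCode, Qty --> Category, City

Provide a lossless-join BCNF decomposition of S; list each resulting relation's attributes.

{Category, City}; {Category, Qty}; {City, OrderID, PostalCode}

Candidate key of the original relation: {OrderID, PostalCode}.
In {Category, City, OrderID, PostalCode, Qty}, {Category} is not a superkey ({Category}⁺ restricted to this set is {Category, Qty}), so split on Category --> Qty into {Category, Qty} and {Category, City, OrderID, PostalCode}.
{Category, Qty} is in BCNF.
In {Category, City, OrderID, PostalCode}, {City} is not a superkey ({City}⁺ restricted to this set is {Category, City}), so split on City --> Category into {Category, City} and {City, OrderID, PostalCode}.
{Category, City} is in BCNF.
{City, OrderID, PostalCode} is in BCNF.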